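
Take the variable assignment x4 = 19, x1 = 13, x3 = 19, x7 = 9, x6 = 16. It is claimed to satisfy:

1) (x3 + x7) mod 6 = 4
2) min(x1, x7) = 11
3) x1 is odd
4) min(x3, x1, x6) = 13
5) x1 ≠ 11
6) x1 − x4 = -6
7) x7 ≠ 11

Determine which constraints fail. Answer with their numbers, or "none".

1) x3 + x7 = 28; 28 mod 6 = 4 — holds.
2) min(13, 9) = 9, not 11 — fails.
3) x1 = 13 is odd — holds.
4) min(19, 13, 16) = 13 — holds.
5) x1 = 13, and 13 ≠ 11 — holds.
6) x1 − x4 = 13 − 19 = -6 — holds.
7) x7 = 9, and 9 ≠ 11 — holds.

No — constraint 2 is not satisfied.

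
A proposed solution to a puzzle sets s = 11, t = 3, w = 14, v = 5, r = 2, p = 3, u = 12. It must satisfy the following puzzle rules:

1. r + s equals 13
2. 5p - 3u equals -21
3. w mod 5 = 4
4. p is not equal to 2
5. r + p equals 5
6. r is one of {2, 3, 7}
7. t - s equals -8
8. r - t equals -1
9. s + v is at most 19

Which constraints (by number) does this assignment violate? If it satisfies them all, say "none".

All constraints are satisfied.

1. r + s = 2 + 11 = 13  ✓
2. 5p - 3u = 5(3) - 3(12) = -21  ✓
3. 14 mod 5 = 4  ✓
4. p = 3, and 3 ≠ 2  ✓
5. r + p = 2 + 3 = 5  ✓
6. r = 2 is in {2, 3, 7}  ✓
7. t - s = 3 - 11 = -8  ✓
8. r - t = 2 - 3 = -1  ✓
9. s + v = 11 + 5 = 16; 16 ≤ 19  ✓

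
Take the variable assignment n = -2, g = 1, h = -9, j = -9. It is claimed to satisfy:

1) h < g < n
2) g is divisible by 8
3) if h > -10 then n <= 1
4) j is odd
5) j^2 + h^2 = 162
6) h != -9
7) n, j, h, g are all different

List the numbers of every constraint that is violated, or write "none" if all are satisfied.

Constraints 1, 2, 6, 7 do not hold.

1) values -9, 1, -2; g = 1 is not < n = -2  false
2) 1 = 8*0 + 1, so 8 does not divide 1  false
3) h = -9 > -10, so we need n ≤ 1; n = -2 ≤ 1  true
4) j = -9 is odd  true
5) j^2 + h^2 = (-9)^2 + (-9)^2 = 81 + 81 = 162  true
6) h = -9, but -9 is required to differ  false
7) j = h = -9, not all different  false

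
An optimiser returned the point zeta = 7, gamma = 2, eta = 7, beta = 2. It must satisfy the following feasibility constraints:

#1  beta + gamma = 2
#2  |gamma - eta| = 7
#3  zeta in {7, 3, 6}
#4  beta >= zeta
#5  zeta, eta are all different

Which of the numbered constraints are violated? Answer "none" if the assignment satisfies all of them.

#1 beta + gamma = 2 + 2 = 4, not 2  false
#2 |2 - 7| = 5, not 7  false
#3 zeta = 7 is in {7, 3, 6}  true
#4 beta = 2, zeta = 7; 2 < 7 (want ≥)  false
#5 zeta = eta = 7, not all different  false

The assignment fails constraints 1, 2, 4, 5.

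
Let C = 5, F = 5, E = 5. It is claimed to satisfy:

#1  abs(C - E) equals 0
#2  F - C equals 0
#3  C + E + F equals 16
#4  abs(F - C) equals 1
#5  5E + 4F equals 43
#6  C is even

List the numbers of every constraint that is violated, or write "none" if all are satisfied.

Constraints 3, 4, 5, 6 are violated.

#1 abs(5 - 5) = 0 — holds.
#2 F - C = 5 - 5 = 0 — holds.
#3 C + E + F = 5 + 5 + 5 = 15, not 16 — fails.
#4 abs(5 - 5) = 0, not 1 — fails.
#5 5E + 4F = 5(5) + 4(5) = 45, not 43 — fails.
#6 C = 5 is odd — fails.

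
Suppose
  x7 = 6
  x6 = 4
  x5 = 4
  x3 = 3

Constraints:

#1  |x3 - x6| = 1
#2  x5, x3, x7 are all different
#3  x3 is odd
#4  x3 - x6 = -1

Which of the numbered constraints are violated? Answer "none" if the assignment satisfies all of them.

The assignment satisfies every constraint.

#1 |3 - 4| = 1  ✔
#2 values 4, 3, 6 are pairwise distinct  ✔
#3 x3 = 3 is odd  ✔
#4 x3 - x6 = 3 - 4 = -1  ✔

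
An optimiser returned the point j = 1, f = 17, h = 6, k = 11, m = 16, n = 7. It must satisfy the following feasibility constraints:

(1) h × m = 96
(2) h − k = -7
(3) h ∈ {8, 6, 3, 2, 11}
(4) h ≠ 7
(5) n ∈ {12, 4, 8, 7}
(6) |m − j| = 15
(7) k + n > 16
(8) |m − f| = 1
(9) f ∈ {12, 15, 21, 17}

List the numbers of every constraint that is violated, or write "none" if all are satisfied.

(1) h × m = 6 × 16 = 96 — OK.
(2) h − k = 6 − 11 = -5, not -7 — violated.
(3) h = 6 is in {8, 6, 3, 2, 11} — OK.
(4) h = 6, and 6 ≠ 7 — OK.
(5) n = 7 is in {12, 4, 8, 7} — OK.
(6) |16 − 1| = 15 — OK.
(7) k + n = 11 + 7 = 18; 18 > 16 — OK.
(8) |16 − 17| = 1 — OK.
(9) f = 17 is in {12, 15, 21, 17} — OK.

Constraint 2 does not hold.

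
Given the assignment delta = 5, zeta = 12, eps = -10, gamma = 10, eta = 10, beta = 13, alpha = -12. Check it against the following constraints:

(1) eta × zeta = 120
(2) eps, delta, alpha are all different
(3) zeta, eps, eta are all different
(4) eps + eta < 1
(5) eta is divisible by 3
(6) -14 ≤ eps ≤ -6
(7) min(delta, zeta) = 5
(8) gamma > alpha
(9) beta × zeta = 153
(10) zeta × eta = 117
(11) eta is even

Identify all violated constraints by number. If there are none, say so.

Constraints 5, 9, 10 do not hold.

(1) eta × zeta = 10 × 12 = 120  ✓
(2) values -10, 5, -12 are pairwise distinct  ✓
(3) values 12, -10, 10 are pairwise distinct  ✓
(4) eps + eta = -10 + 10 = 0; 0 < 1  ✓
(5) 10 = 3×3 + 1, so 3 does not divide 10  ✗
(6) eps = -10 lies in [-14, -6]  ✓
(7) min(5, 12) = 5  ✓
(8) gamma = 10, alpha = -12; 10 > -12  ✓
(9) beta × zeta = 13 × 12 = 156, not 153  ✗
(10) zeta × eta = 12 × 10 = 120, not 117  ✗
(11) eta = 10 is even  ✓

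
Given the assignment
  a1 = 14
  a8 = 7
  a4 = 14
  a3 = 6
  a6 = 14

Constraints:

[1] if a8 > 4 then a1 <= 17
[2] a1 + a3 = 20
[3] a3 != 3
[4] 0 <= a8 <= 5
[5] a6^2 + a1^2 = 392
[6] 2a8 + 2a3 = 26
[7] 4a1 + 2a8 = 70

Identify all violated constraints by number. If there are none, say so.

[1] a8 = 7 > 4, so we need a1 ≤ 17; a1 = 14 ≤ 17  OK
[2] a1 + a3 = 14 + 6 = 20  OK
[3] a3 = 6, and 6 ≠ 3  OK
[4] a8 = 7 is outside [0, 5]  FAIL
[5] a6^2 + a1^2 = 14^2 + 14^2 = 196 + 196 = 392  OK
[6] 2a8 + 2a3 = 2(7) + 2(6) = 26  OK
[7] 4a1 + 2a8 = 4(14) + 2(7) = 70  OK

Violated: 4.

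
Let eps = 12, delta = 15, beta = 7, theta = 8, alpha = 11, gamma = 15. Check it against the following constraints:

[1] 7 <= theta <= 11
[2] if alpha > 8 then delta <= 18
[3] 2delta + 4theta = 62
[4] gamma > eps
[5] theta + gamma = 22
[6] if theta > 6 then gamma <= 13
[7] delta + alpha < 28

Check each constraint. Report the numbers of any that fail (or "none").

Violated: 5 and 6.

[1] theta = 8 lies in [7, 11] — holds.
[2] alpha = 11 > 8, so we need delta ≤ 18; delta = 15 ≤ 18 — holds.
[3] 2delta + 4theta = 2(15) + 4(8) = 62 — holds.
[4] gamma = 15, eps = 12; 15 > 12 — holds.
[5] theta + gamma = 8 + 15 = 23, not 22 — fails.
[6] theta = 8 > 6, so we need gamma ≤ 13; but gamma = 15 > 13 — fails.
[7] delta + alpha = 15 + 11 = 26; 26 < 28 — holds.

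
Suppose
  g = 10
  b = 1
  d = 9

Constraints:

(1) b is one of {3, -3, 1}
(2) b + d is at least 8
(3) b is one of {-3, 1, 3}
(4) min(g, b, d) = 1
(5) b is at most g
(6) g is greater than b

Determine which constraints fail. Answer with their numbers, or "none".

(1) b = 1 is in {3, -3, 1} — holds.
(2) b + d = 1 + 9 = 10; 10 ≥ 8 — holds.
(3) b = 1 is in {-3, 1, 3} — holds.
(4) min(10, 1, 9) = 1 — holds.
(5) b = 1, g = 10; 1 ≤ 10 — holds.
(6) g = 10, b = 1; 10 > 1 — holds.

None — every constraint holds.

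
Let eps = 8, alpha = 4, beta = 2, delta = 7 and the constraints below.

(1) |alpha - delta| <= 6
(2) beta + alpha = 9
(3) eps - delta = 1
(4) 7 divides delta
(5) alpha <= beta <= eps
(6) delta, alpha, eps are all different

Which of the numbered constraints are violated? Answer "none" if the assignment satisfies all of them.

The assignment fails constraints 2 and 5.

(1) |4 - 7| = 3; 3 ≤ 6  holds
(2) beta + alpha = 2 + 4 = 6, not 9  fails
(3) eps - delta = 8 - 7 = 1  holds
(4) 7 / 7 = 1, so 7 divides 7  holds
(5) values 4, 2, 8; alpha = 4 is not <= beta = 2  fails
(6) values 7, 4, 8 are pairwise distinct  holds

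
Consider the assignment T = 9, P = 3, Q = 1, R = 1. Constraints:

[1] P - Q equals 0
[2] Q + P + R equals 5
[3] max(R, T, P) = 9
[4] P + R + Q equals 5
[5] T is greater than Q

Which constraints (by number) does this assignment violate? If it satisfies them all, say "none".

Violated: 1.

[1] P - Q = 3 - 1 = 2, not 0  fails
[2] Q + P + R = 1 + 3 + 1 = 5  holds
[3] max(1, 9, 3) = 9  holds
[4] P + R + Q = 3 + 1 + 1 = 5  holds
[5] T = 9, Q = 1; 9 > 1  holds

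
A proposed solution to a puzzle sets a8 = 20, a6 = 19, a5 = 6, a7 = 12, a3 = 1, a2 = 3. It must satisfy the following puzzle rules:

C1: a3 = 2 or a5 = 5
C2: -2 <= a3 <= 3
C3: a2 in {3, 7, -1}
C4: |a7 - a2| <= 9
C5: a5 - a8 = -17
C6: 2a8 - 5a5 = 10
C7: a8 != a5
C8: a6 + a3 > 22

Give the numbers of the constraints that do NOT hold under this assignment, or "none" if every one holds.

Constraints 1, 5, 8 are violated.

C1: a3 = 1 ≠ 2 and a5 = 6 ≠ 5; both disjuncts false  fails
C2: a3 = 1 lies in [-2, 3]  holds
C3: a2 = 3 is in {3, 7, -1}  holds
C4: |12 - 3| = 9; 9 ≤ 9  holds
C5: a5 - a8 = 6 - 20 = -14, not -17  fails
C6: 2a8 - 5a5 = 2(20) - 5(6) = 10  holds
C7: a8 = 20, a5 = 6; distinct  holds
C8: a6 + a3 = 19 + 1 = 20; 20 ≤ 22, bound 22 not met  fails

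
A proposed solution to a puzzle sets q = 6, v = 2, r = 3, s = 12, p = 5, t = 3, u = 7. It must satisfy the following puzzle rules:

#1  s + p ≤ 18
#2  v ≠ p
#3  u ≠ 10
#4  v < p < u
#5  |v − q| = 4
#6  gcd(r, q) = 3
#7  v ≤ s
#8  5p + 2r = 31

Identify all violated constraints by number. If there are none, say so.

#1 s + p = 12 + 5 = 17; 17 ≤ 18 — holds.
#2 v = 2, p = 5; distinct — holds.
#3 u = 7, and 7 ≠ 10 — holds.
#4 values 2 < 5 < 7 — holds.
#5 |2 − 6| = 4 — holds.
#6 gcd(3, 6) = 3 — holds.
#7 v = 2, s = 12; 2 ≤ 12 — holds.
#8 5p + 2r = 5(5) + 2(3) = 31 — holds.

None — every constraint holds.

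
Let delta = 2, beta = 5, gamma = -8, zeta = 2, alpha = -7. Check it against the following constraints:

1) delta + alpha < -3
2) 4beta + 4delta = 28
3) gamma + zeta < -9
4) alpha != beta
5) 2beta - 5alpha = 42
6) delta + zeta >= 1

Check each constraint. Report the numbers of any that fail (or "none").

1) delta + alpha = 2 + (-7) = -5; -5 < -3  ✔
2) 4beta + 4delta = 4(5) + 4(2) = 28  ✔
3) gamma + zeta = -8 + 2 = -6; -6 ≥ -9, bound -9 not met  ✘
4) alpha = -7, beta = 5; distinct  ✔
5) 2beta - 5alpha = 2(5) - 5(-7) = 45, not 42  ✘
6) delta + zeta = 2 + 2 = 4; 4 ≥ 1  ✔

The assignment fails constraints 3 and 5.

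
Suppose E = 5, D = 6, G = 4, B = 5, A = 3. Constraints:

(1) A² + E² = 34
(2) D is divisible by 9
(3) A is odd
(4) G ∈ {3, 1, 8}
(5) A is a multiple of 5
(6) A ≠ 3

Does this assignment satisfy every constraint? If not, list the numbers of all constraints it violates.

(1) A² + E² = 3² + 5² = 9 + 25 = 34 — holds.
(2) 6 = 9×0 + 6, so 9 does not divide 6 — fails.
(3) A = 3 is odd — holds.
(4) G = 4 is not in {3, 1, 8} — fails.
(5) 3 = 5×0 + 3, so 5 does not divide 3 — fails.
(6) A = 3, but 3 is required to differ — fails.

No — constraints 2, 4, 5, and 6 are not satisfied.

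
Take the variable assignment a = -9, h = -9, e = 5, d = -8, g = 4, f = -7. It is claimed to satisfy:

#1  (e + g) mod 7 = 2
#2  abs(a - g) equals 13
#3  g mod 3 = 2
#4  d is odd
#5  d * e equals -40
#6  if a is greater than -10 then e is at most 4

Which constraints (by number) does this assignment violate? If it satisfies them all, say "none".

#1 e + g = 9; 9 mod 7 = 2 — OK.
#2 abs(-9 - 4) = 13 — OK.
#3 4 mod 3 = 1, not 2 — violated.
#4 d = -8 is even — violated.
#5 d * e = -8 * 5 = -40 — OK.
#6 a = -9 > -10, so we need e ≤ 4; but e = 5 > 4 — violated.

Violated: 3, 4, 6.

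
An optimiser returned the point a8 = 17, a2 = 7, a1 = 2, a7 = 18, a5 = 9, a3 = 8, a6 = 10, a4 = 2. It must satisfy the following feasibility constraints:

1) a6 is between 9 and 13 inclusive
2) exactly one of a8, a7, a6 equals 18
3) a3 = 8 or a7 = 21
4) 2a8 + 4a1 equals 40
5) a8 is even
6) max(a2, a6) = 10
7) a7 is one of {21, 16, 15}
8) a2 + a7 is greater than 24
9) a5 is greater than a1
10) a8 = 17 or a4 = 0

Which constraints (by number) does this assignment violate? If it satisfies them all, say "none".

No — constraints 4, 5, and 7 are not satisfied.

1) a6 = 10 lies in [9, 13] — satisfied.
2) a8=17, a7=18, a6=10; 1 of them equals 18 — satisfied.
3) a3 = 8 = 8 (first disjunct) — satisfied.
4) 2a8 + 4a1 = 2(17) + 4(2) = 42, not 40 — violated.
5) a8 = 17 is odd — violated.
6) max(7, 10) = 10 — satisfied.
7) a7 = 18 is not in {21, 16, 15} — violated.
8) a2 + a7 = 7 + 18 = 25; 25 > 24 — satisfied.
9) a5 = 9, a1 = 2; 9 > 2 — satisfied.
10) a8 = 17 = 17 (first disjunct) — satisfied.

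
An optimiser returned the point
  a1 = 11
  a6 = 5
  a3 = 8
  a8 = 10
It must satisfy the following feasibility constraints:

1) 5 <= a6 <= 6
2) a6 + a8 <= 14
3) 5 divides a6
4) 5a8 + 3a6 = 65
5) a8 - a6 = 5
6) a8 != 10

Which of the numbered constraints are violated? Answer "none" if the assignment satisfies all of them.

1) a6 = 5 lies in [5, 6] — holds.
2) a6 + a8 = 5 + 10 = 15; 15 > 14, bound 14 not met — fails.
3) 5 / 5 = 1, so 5 divides 5 — holds.
4) 5a8 + 3a6 = 5(10) + 3(5) = 65 — holds.
5) a8 - a6 = 10 - 5 = 5 — holds.
6) a8 = 10, but 10 is required to differ — fails.

Constraints 2, 6 are violated.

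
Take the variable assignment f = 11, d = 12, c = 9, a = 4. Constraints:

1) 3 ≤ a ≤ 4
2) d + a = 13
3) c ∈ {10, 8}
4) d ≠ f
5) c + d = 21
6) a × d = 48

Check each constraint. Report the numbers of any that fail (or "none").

1) a = 4 lies in [3, 4] — holds.
2) d + a = 12 + 4 = 16, not 13 — fails.
3) c = 9 is not in {10, 8} — fails.
4) d = 12, f = 11; distinct — holds.
5) c + d = 9 + 12 = 21 — holds.
6) a × d = 4 × 12 = 48 — holds.

The assignment fails constraints 2 and 3.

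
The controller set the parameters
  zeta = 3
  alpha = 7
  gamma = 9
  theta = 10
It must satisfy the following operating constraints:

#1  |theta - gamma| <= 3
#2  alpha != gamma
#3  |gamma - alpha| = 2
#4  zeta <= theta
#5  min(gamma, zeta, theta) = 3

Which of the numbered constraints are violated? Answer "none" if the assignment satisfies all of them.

#1 |10 - 9| = 1; 1 ≤ 3 — holds.
#2 alpha = 7, gamma = 9; distinct — holds.
#3 |9 - 7| = 2 — holds.
#4 zeta = 3, theta = 10; 3 ≤ 10 — holds.
#5 min(9, 3, 10) = 3 — holds.

The assignment satisfies every constraint.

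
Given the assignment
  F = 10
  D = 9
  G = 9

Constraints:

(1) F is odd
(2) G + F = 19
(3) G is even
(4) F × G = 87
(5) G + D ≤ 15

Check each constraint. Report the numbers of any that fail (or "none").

(1) F = 10 is even  ✗
(2) G + F = 9 + 10 = 19  ✓
(3) G = 9 is odd  ✗
(4) F × G = 10 × 9 = 90, not 87  ✗
(5) G + D = 9 + 9 = 18; 18 > 15, bound 15 not met  ✗

Constraints 1, 3, 4, and 5 are violated.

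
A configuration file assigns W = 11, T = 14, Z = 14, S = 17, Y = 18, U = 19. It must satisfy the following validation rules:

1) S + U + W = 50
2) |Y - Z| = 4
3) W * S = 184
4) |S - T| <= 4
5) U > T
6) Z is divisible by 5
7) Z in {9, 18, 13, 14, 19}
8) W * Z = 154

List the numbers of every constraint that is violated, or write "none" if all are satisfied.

Constraints 1, 3, and 6 are violated.

1) S + U + W = 17 + 19 + 11 = 47, not 50  fails
2) |18 - 14| = 4  holds
3) W * S = 11 * 17 = 187, not 184  fails
4) |17 - 14| = 3; 3 ≤ 4  holds
5) U = 19, T = 14; 19 > 14  holds
6) 14 = 5*2 + 4, so 5 does not divide 14  fails
7) Z = 14 is in {9, 18, 13, 14, 19}  holds
8) W * Z = 11 * 14 = 154  holds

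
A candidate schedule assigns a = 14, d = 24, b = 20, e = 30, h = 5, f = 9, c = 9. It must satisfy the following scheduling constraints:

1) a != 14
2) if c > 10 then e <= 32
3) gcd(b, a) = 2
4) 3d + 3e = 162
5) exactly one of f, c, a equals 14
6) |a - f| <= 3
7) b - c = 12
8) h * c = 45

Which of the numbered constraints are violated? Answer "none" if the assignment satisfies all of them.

Constraints 1, 6, 7 do not hold.

1) a = 14, but 14 is required to differ — fails.
2) c = 9, not > 10; antecedent false, conditional vacuously true — holds.
3) gcd(20, 14) = 2 — holds.
4) 3d + 3e = 3(24) + 3(30) = 162 — holds.
5) f=9, c=9, a=14; 1 of them equals 14 — holds.
6) |14 - 9| = 5; 5 > 3, exceeds bound 3 — fails.
7) b - c = 20 - 9 = 11, not 12 — fails.
8) h * c = 5 * 9 = 45 — holds.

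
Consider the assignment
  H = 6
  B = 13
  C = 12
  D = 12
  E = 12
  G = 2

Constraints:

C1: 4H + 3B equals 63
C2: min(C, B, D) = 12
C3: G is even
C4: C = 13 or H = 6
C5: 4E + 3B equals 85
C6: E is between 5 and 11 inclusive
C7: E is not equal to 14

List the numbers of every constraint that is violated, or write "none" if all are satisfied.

Violated: 5 and 6.

C1: 4H + 3B = 4(6) + 3(13) = 63 — OK.
C2: min(12, 13, 12) = 12 — OK.
C3: G = 2 is even — OK.
C4: C = 12 ≠ 13, but H = 6 = 6 (second disjunct) — OK.
C5: 4E + 3B = 4(12) + 3(13) = 87, not 85 — violated.
C6: E = 12 is outside [5, 11] — violated.
C7: E = 12, and 12 ≠ 14 — OK.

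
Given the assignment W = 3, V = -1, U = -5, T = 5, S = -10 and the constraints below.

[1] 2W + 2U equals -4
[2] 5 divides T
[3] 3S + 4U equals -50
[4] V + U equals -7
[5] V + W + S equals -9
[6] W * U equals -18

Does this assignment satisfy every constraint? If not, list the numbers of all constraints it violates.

[1] 2W + 2U = 2(3) + 2(-5) = -4  holds
[2] 5 / 5 = 1, so 5 divides 5  holds
[3] 3S + 4U = 3(-10) + 4(-5) = -50  holds
[4] V + U = -1 + (-5) = -6, not -7  fails
[5] V + W + S = -1 + 3 + (-10) = -8, not -9  fails
[6] W * U = 3 * (-5) = -15, not -18  fails

No — constraints 4, 5, 6 are not satisfied.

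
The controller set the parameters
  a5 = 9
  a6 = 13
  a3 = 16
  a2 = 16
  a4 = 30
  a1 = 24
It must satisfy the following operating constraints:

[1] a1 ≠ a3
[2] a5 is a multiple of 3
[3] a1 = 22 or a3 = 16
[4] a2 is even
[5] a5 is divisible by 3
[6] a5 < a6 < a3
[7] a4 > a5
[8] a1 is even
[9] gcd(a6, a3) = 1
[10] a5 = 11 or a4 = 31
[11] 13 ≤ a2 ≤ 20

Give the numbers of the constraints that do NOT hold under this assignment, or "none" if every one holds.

[1] a1 = 24, a3 = 16; distinct  ✓
[2] 9 / 3 = 3, so 3 divides 9  ✓
[3] a1 = 24 ≠ 22, but a3 = 16 = 16 (second disjunct)  ✓
[4] a2 = 16 is even  ✓
[5] 9 / 3 = 3, so 3 divides 9  ✓
[6] values 9 < 13 < 16  ✓
[7] a4 = 30, a5 = 9; 30 > 9  ✓
[8] a1 = 24 is even  ✓
[9] gcd(13, 16) = 1  ✓
[10] a5 = 9 ≠ 11 and a4 = 30 ≠ 31; both disjuncts false  ✗
[11] a2 = 16 lies in [13, 20]  ✓

Violated: 10.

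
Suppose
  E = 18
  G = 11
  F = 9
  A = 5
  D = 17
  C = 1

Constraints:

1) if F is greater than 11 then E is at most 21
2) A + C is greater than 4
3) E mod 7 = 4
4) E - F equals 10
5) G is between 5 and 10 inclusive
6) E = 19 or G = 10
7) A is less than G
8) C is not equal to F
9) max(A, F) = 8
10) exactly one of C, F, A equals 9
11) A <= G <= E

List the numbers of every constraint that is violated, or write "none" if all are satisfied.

1) F = 9, not > 11; antecedent false, conditional vacuously true — holds.
2) A + C = 5 + 1 = 6; 6 > 4 — holds.
3) 18 mod 7 = 4 — holds.
4) E - F = 18 - 9 = 9, not 10 — does not hold.
5) G = 11 is outside [5, 10] — does not hold.
6) E = 18 ≠ 19 and G = 11 ≠ 10; both disjuncts false — does not hold.
7) A = 5, G = 11; 5 < 11 — holds.
8) C = 1, F = 9; distinct — holds.
9) max(5, 9) = 9, not 8 — does not hold.
10) C=1, F=9, A=5; 1 of them equals 9 — holds.
11) values 5 <= 11 <= 18 — holds.

Violated: 4, 5, 6, 9.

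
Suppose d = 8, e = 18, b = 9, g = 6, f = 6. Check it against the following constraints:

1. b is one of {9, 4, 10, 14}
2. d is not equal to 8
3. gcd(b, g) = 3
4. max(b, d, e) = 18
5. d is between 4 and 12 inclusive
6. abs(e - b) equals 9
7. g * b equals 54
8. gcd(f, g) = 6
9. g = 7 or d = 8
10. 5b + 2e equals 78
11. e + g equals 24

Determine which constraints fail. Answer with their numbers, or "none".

1. b = 9 is in {9, 4, 10, 14} — OK.
2. d = 8, but 8 is required to differ — violated.
3. gcd(9, 6) = 3 — OK.
4. max(9, 8, 18) = 18 — OK.
5. d = 8 lies in [4, 12] — OK.
6. abs(18 - 9) = 9 — OK.
7. g * b = 6 * 9 = 54 — OK.
8. gcd(6, 6) = 6 — OK.
9. g = 6 ≠ 7, but d = 8 = 8 (second disjunct) — OK.
10. 5b + 2e = 5(9) + 2(18) = 81, not 78 — violated.
11. e + g = 18 + 6 = 24 — OK.

The assignment fails constraints 2 and 10.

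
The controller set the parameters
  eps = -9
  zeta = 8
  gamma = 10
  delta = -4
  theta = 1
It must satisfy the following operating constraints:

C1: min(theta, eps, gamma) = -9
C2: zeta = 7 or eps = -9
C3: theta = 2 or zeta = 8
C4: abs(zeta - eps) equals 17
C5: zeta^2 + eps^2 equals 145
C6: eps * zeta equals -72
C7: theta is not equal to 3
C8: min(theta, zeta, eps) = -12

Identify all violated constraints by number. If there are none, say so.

The assignment fails constraint 8.

C1: min(1, -9, 10) = -9 — holds.
C2: zeta = 8 ≠ 7, but eps = -9 = -9 (second disjunct) — holds.
C3: theta = 1 ≠ 2, but zeta = 8 = 8 (second disjunct) — holds.
C4: abs(8 - (-9)) = 17 — holds.
C5: zeta^2 + eps^2 = 8^2 + (-9)^2 = 64 + 81 = 145 — holds.
C6: eps * zeta = -9 * 8 = -72 — holds.
C7: theta = 1, and 1 ≠ 3 — holds.
C8: min(1, 8, -9) = -9, not -12 — fails.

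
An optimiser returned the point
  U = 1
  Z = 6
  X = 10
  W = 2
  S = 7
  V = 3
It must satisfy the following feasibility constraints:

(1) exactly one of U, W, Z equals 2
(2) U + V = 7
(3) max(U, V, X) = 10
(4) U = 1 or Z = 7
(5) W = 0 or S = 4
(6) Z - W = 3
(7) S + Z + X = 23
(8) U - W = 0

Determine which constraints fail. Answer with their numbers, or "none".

The assignment fails constraints 2, 5, 6, 8.

(1) U=1, W=2, Z=6; 1 of them equals 2 — OK.
(2) U + V = 1 + 3 = 4, not 7 — violated.
(3) max(1, 3, 10) = 10 — OK.
(4) U = 1 = 1 (first disjunct) — OK.
(5) W = 2 ≠ 0 and S = 7 ≠ 4; both disjuncts false — violated.
(6) Z - W = 6 - 2 = 4, not 3 — violated.
(7) S + Z + X = 7 + 6 + 10 = 23 — OK.
(8) U - W = 1 - 2 = -1, not 0 — violated.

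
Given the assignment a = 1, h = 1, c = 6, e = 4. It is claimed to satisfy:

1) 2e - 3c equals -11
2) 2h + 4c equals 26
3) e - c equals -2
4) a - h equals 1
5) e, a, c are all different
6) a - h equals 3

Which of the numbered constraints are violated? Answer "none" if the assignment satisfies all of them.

No — constraints 1, 4, 6 are not satisfied.

1) 2e - 3c = 2(4) - 3(6) = -10, not -11 — fails.
2) 2h + 4c = 2(1) + 4(6) = 26 — holds.
3) e - c = 4 - 6 = -2 — holds.
4) a - h = 1 - 1 = 0, not 1 — fails.
5) values 4, 1, 6 are pairwise distinct — holds.
6) a - h = 1 - 1 = 0, not 3 — fails.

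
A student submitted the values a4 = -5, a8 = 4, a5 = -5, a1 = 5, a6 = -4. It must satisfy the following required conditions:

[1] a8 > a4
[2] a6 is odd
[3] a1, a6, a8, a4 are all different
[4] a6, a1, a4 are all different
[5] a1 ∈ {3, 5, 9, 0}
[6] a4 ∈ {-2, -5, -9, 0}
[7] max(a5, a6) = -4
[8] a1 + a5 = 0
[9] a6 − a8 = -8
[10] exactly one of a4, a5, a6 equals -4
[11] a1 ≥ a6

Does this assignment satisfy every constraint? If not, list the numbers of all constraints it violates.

[1] a8 = 4, a4 = -5; 4 > -5 — holds.
[2] a6 = -4 is even — fails.
[3] values 5, -4, 4, -5 are pairwise distinct — holds.
[4] values -4, 5, -5 are pairwise distinct — holds.
[5] a1 = 5 is in {3, 5, 9, 0} — holds.
[6] a4 = -5 is in {-2, -5, -9, 0} — holds.
[7] max(-5, -4) = -4 — holds.
[8] a1 + a5 = 5 + (-5) = 0 — holds.
[9] a6 − a8 = -4 − 4 = -8 — holds.
[10] a4=-5, a5=-5, a6=-4; 1 of them equals -4 — holds.
[11] a1 = 5, a6 = -4; 5 ≥ -4 — holds.

Violated: 2.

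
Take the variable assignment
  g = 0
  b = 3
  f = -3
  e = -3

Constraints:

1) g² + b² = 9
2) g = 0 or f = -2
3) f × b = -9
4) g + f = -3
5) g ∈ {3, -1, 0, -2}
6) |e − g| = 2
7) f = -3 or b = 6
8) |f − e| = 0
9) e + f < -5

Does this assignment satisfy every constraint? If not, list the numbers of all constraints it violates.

1) g² + b² = 0² + 3² = 0 + 9 = 9  holds
2) g = 0 = 0 (first disjunct)  holds
3) f × b = -3 × 3 = -9  holds
4) g + f = 0 + (-3) = -3  holds
5) g = 0 is in {3, -1, 0, -2}  holds
6) |-3 − 0| = 3, not 2  fails
7) f = -3 = -3 (first disjunct)  holds
8) |-3 − (-3)| = 0  holds
9) e + f = -3 + (-3) = -6; -6 < -5  holds

The assignment fails constraint 6.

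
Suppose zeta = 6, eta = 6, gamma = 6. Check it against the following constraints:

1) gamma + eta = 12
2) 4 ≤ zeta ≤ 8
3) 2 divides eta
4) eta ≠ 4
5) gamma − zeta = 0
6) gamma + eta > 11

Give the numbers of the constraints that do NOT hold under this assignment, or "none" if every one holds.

All constraints are satisfied.

1) gamma + eta = 6 + 6 = 12 — OK.
2) zeta = 6 lies in [4, 8] — OK.
3) 6 / 2 = 3, so 2 divides 6 — OK.
4) eta = 6, and 6 ≠ 4 — OK.
5) gamma − zeta = 6 − 6 = 0 — OK.
6) gamma + eta = 6 + 6 = 12; 12 > 11 — OK.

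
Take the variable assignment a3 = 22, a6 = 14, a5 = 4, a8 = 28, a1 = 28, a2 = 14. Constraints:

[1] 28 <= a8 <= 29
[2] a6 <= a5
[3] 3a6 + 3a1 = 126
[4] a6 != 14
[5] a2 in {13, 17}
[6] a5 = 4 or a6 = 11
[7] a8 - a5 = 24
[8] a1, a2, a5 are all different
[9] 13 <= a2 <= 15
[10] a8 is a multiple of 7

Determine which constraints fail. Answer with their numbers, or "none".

[1] a8 = 28 lies in [28, 29] — holds.
[2] a6 = 14, a5 = 4; 14 > 4 (want ≤) — does not hold.
[3] 3a6 + 3a1 = 3(14) + 3(28) = 126 — holds.
[4] a6 = 14, but 14 is required to differ — does not hold.
[5] a2 = 14 is not in {13, 17} — does not hold.
[6] a5 = 4 = 4 (first disjunct) — holds.
[7] a8 - a5 = 28 - 4 = 24 — holds.
[8] values 28, 14, 4 are pairwise distinct — holds.
[9] a2 = 14 lies in [13, 15] — holds.
[10] 28 / 7 = 4, so 7 divides 28 — holds.

Constraints 2, 4, and 5 do not hold.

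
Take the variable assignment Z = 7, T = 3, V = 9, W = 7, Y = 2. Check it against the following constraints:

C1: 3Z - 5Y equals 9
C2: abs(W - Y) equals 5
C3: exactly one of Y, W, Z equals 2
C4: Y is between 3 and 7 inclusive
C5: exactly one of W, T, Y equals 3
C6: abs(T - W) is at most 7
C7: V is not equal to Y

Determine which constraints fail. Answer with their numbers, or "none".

The assignment fails constraints 1, 4.

C1: 3Z - 5Y = 3(7) - 5(2) = 11, not 9  FAIL
C2: abs(7 - 2) = 5  OK
C3: Y=2, W=7, Z=7; 1 of them equals 2  OK
C4: Y = 2 is outside [3, 7]  FAIL
C5: W=7, T=3, Y=2; 1 of them equals 3  OK
C6: abs(3 - 7) = 4; 4 ≤ 7  OK
C7: V = 9, Y = 2; distinct  OK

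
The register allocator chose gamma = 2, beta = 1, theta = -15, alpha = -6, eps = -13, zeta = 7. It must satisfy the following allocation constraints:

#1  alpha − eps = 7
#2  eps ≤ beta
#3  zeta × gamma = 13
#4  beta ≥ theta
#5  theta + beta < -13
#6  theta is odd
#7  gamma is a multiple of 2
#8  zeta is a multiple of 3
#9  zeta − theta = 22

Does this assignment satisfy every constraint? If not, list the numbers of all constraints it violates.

#1 alpha − eps = -6 − (-13) = 7  yes
#2 eps = -13, beta = 1; -13 ≤ 1  yes
#3 zeta × gamma = 7 × 2 = 14, not 13  no
#4 beta = 1, theta = -15; 1 ≥ -15  yes
#5 theta + beta = -15 + 1 = -14; -14 < -13  yes
#6 theta = -15 is odd  yes
#7 2 / 2 = 1, so 2 divides 2  yes
#8 7 = 3×2 + 1, so 3 does not divide 7  no
#9 zeta − theta = 7 − (-15) = 22  yes

No — constraints 3 and 8 are not satisfied.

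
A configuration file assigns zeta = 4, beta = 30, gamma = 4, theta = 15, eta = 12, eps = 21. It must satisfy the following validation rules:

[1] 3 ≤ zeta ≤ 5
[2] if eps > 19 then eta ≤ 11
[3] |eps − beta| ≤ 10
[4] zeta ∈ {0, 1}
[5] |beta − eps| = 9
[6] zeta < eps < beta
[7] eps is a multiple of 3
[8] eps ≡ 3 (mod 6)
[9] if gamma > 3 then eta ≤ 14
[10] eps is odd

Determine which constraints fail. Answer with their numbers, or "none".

The assignment fails constraints 2 and 4.

[1] zeta = 4 lies in [3, 5]  ✓
[2] eps = 21 > 19, so we need eta ≤ 11; but eta = 12 > 11  ✗
[3] |21 − 30| = 9; 9 ≤ 10  ✓
[4] zeta = 4 is not in {0, 1}  ✗
[5] |30 − 21| = 9  ✓
[6] values 4 < 21 < 30  ✓
[7] 21 / 3 = 7, so 3 divides 21  ✓
[8] 21 mod 6 = 3  ✓
[9] gamma = 4 > 3, so we need eta ≤ 14; eta = 12 ≤ 14  ✓
[10] eps = 21 is odd  ✓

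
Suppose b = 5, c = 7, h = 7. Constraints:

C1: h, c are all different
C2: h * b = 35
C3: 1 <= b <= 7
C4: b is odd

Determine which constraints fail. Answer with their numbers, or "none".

C1: h = c = 7, not all different  false
C2: h * b = 7 * 5 = 35  true
C3: b = 5 lies in [1, 7]  true
C4: b = 5 is odd  true

The assignment fails constraint 1.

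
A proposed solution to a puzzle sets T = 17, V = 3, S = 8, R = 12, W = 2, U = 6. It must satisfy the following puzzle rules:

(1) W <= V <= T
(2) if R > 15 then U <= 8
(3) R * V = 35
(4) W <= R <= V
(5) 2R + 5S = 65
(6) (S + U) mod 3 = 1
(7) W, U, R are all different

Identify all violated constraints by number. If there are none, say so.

The assignment fails constraints 3, 4, 5, and 6.

(1) values 2 <= 3 <= 17  holds
(2) R = 12, not > 15; antecedent false, conditional vacuously true  holds
(3) R * V = 12 * 3 = 36, not 35  fails
(4) values 2, 12, 3; R = 12 is not <= V = 3  fails
(5) 2R + 5S = 2(12) + 5(8) = 64, not 65  fails
(6) S + U = 14; 14 mod 3 = 2, not 1  fails
(7) values 2, 6, 12 are pairwise distinct  holds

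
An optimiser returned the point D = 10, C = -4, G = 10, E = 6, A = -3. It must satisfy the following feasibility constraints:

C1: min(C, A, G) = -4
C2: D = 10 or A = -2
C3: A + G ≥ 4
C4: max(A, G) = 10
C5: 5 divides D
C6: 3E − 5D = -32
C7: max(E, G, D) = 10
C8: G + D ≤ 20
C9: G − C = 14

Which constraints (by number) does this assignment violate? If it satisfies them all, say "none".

C1: min(-4, -3, 10) = -4 — OK.
C2: D = 10 = 10 (first disjunct) — OK.
C3: A + G = -3 + 10 = 7; 7 ≥ 4 — OK.
C4: max(-3, 10) = 10 — OK.
C5: 10 / 5 = 2, so 5 divides 10 — OK.
C6: 3E − 5D = 3(6) − 5(10) = -32 — OK.
C7: max(6, 10, 10) = 10 — OK.
C8: G + D = 10 + 10 = 20; 20 ≤ 20 — OK.
C9: G − C = 10 − (-4) = 14 — OK.

No violations.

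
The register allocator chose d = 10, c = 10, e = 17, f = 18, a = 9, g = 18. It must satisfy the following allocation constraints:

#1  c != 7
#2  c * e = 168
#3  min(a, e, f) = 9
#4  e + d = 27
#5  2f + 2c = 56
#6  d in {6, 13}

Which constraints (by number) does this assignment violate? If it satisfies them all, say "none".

#1 c = 10, and 10 ≠ 7  ✔
#2 c * e = 10 * 17 = 170, not 168  ✘
#3 min(9, 17, 18) = 9  ✔
#4 e + d = 17 + 10 = 27  ✔
#5 2f + 2c = 2(18) + 2(10) = 56  ✔
#6 d = 10 is not in {6, 13}  ✘

Constraints 2, 6 do not hold.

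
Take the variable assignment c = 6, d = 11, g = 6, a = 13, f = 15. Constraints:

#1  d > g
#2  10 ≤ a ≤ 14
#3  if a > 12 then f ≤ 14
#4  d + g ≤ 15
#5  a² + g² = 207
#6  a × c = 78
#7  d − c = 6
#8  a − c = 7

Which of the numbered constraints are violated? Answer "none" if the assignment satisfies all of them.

#1 d = 11, g = 6; 11 > 6  ✓
#2 a = 13 lies in [10, 14]  ✓
#3 a = 13 > 12, so we need f ≤ 14; but f = 15 > 14  ✗
#4 d + g = 11 + 6 = 17; 17 > 15, bound 15 not met  ✗
#5 a² + g² = 13² + 6² = 169 + 36 = 205, not 207  ✗
#6 a × c = 13 × 6 = 78  ✓
#7 d − c = 11 − 6 = 5, not 6  ✗
#8 a − c = 13 − 6 = 7  ✓

Violated: 3, 4, 5, and 7.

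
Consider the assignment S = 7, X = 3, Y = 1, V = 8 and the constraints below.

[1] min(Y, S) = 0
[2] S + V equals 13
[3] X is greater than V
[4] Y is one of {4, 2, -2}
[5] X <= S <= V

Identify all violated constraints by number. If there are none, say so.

[1] min(1, 7) = 1, not 0 — violated.
[2] S + V = 7 + 8 = 15, not 13 — violated.
[3] X = 3, V = 8; 3 ≤ 8 (want >) — violated.
[4] Y = 1 is not in {4, 2, -2} — violated.
[5] values 3 <= 7 <= 8 — OK.

Constraints 1, 2, 3, 4 are violated.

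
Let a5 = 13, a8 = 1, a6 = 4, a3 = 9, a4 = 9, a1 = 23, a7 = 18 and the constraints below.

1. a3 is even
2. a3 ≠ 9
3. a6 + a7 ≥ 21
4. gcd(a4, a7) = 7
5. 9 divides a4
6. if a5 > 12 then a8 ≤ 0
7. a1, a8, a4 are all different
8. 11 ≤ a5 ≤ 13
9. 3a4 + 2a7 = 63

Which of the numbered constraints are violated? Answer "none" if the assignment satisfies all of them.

The assignment fails constraints 1, 2, 4, and 6.

1. a3 = 9 is odd — violated.
2. a3 = 9, but 9 is required to differ — violated.
3. a6 + a7 = 4 + 18 = 22; 22 ≥ 21 — satisfied.
4. gcd(9, 18) = 9, not 7 — violated.
5. 9 / 9 = 1, so 9 divides 9 — satisfied.
6. a5 = 13 > 12, so we need a8 ≤ 0; but a8 = 1 > 0 — violated.
7. values 23, 1, 9 are pairwise distinct — satisfied.
8. a5 = 13 lies in [11, 13] — satisfied.
9. 3a4 + 2a7 = 3(9) + 2(18) = 63 — satisfied.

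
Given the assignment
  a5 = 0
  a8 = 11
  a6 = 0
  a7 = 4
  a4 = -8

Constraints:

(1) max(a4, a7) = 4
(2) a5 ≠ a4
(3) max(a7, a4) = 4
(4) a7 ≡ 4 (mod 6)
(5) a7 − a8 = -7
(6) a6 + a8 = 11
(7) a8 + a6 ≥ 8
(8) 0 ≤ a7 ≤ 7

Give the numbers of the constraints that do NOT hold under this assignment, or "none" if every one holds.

(1) max(-8, 4) = 4 — holds.
(2) a5 = 0, a4 = -8; distinct — holds.
(3) max(4, -8) = 4 — holds.
(4) 4 mod 6 = 4 — holds.
(5) a7 − a8 = 4 − 11 = -7 — holds.
(6) a6 + a8 = 0 + 11 = 11 — holds.
(7) a8 + a6 = 11 + 0 = 11; 11 ≥ 8 — holds.
(8) a7 = 4 lies in [0, 7] — holds.

The assignment satisfies every constraint.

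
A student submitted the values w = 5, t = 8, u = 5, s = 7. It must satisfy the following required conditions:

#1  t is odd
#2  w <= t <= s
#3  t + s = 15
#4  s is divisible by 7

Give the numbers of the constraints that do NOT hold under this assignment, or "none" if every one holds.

The assignment fails constraints 1 and 2.

#1 t = 8 is even — violated.
#2 values 5, 8, 7; t = 8 is not <= s = 7 — violated.
#3 t + s = 8 + 7 = 15 — satisfied.
#4 7 / 7 = 1, so 7 divides 7 — satisfied.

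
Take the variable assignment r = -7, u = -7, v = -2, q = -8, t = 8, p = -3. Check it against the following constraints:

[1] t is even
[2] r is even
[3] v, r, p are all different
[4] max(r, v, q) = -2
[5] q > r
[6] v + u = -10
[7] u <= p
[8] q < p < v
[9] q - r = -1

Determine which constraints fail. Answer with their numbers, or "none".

[1] t = 8 is even — holds.
[2] r = -7 is odd — does not hold.
[3] values -2, -7, -3 are pairwise distinct — holds.
[4] max(-7, -2, -8) = -2 — holds.
[5] q = -8, r = -7; -8 ≤ -7 (want >) — does not hold.
[6] v + u = -2 + (-7) = -9, not -10 — does not hold.
[7] u = -7, p = -3; -7 ≤ -3 — holds.
[8] values -8 < -3 < -2 — holds.
[9] q - r = -8 - (-7) = -1 — holds.

The assignment fails constraints 2, 5, 6.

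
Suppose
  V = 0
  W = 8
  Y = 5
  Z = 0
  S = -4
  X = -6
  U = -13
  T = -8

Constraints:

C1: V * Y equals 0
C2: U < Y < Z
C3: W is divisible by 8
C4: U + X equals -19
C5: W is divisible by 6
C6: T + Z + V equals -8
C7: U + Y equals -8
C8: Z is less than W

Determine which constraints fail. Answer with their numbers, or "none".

Constraints 2 and 5 are violated.

C1: V * Y = 0 * 5 = 0 — satisfied.
C2: values -13, 5, 0; Y = 5 is not < Z = 0 — violated.
C3: 8 / 8 = 1, so 8 divides 8 — satisfied.
C4: U + X = -13 + (-6) = -19 — satisfied.
C5: 8 = 6*1 + 2, so 6 does not divide 8 — violated.
C6: T + Z + V = -8 + 0 + 0 = -8 — satisfied.
C7: U + Y = -13 + 5 = -8 — satisfied.
C8: Z = 0, W = 8; 0 < 8 — satisfied.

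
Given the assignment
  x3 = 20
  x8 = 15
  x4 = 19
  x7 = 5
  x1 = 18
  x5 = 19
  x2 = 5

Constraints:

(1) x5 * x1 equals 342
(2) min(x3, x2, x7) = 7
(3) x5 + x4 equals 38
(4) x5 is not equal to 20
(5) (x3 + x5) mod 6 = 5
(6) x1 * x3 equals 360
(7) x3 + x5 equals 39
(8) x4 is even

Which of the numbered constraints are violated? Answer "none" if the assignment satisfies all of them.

(1) x5 * x1 = 19 * 18 = 342  true
(2) min(20, 5, 5) = 5, not 7  false
(3) x5 + x4 = 19 + 19 = 38  true
(4) x5 = 19, and 19 ≠ 20  true
(5) x3 + x5 = 39; 39 mod 6 = 3, not 5  false
(6) x1 * x3 = 18 * 20 = 360  true
(7) x3 + x5 = 20 + 19 = 39  true
(8) x4 = 19 is odd  false

No — constraints 2, 5, 8 are not satisfied.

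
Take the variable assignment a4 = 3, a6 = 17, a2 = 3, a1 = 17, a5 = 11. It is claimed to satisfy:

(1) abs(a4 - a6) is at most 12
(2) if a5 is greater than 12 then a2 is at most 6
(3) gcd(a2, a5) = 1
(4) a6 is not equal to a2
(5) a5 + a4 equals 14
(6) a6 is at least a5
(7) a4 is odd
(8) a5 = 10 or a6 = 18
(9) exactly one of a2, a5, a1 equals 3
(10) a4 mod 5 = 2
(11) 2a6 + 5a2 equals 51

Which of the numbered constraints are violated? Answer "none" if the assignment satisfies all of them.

No — constraints 1, 8, 10, and 11 are not satisfied.

(1) abs(3 - 17) = 14; 14 > 12, exceeds bound 12  false
(2) a5 = 11, not > 12; antecedent false, conditional vacuously true  true
(3) gcd(3, 11) = 1  true
(4) a6 = 17, a2 = 3; distinct  true
(5) a5 + a4 = 11 + 3 = 14  true
(6) a6 = 17, a5 = 11; 17 ≥ 11  true
(7) a4 = 3 is odd  true
(8) a5 = 11 ≠ 10 and a6 = 17 ≠ 18; both disjuncts false  false
(9) a2=3, a5=11, a1=17; 1 of them equals 3  true
(10) 3 mod 5 = 3, not 2  false
(11) 2a6 + 5a2 = 2(17) + 5(3) = 49, not 51  false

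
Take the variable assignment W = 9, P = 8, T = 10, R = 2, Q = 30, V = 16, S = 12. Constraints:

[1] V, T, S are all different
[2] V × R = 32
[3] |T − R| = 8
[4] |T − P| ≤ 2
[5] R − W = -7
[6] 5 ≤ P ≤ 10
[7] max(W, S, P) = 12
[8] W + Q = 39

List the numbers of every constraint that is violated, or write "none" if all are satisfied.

[1] values 16, 10, 12 are pairwise distinct  true
[2] V × R = 16 × 2 = 32  true
[3] |10 − 2| = 8  true
[4] |10 − 8| = 2; 2 ≤ 2  true
[5] R − W = 2 − 9 = -7  true
[6] P = 8 lies in [5, 10]  true
[7] max(9, 12, 8) = 12  true
[8] W + Q = 9 + 30 = 39  true

The assignment satisfies every constraint.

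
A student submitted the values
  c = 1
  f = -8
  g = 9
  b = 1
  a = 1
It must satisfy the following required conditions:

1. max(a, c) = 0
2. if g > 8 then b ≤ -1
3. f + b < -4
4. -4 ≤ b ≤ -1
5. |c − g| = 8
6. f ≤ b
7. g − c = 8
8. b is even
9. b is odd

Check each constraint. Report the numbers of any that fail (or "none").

Violated: 1, 2, 4, and 8.

1. max(1, 1) = 1, not 0 — violated.
2. g = 9 > 8, so we need b ≤ -1; but b = 1 > -1 — violated.
3. f + b = -8 + 1 = -7; -7 < -4 — OK.
4. b = 1 is outside [-4, -1] — violated.
5. |1 − 9| = 8 — OK.
6. f = -8, b = 1; -8 ≤ 1 — OK.
7. g − c = 9 − 1 = 8 — OK.
8. b = 1 is odd — violated.
9. b = 1 is odd — OK.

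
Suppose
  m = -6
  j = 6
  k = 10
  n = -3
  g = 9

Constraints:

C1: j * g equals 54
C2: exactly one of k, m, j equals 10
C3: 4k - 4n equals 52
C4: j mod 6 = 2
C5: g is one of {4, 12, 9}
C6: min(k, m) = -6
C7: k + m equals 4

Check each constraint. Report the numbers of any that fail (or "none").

The assignment fails constraint 4.

C1: j * g = 6 * 9 = 54  true
C2: k=10, m=-6, j=6; 1 of them equals 10  true
C3: 4k - 4n = 4(10) - 4(-3) = 52  true
C4: 6 mod 6 = 0, not 2  false
C5: g = 9 is in {4, 12, 9}  true
C6: min(10, -6) = -6  true
C7: k + m = 10 + (-6) = 4  true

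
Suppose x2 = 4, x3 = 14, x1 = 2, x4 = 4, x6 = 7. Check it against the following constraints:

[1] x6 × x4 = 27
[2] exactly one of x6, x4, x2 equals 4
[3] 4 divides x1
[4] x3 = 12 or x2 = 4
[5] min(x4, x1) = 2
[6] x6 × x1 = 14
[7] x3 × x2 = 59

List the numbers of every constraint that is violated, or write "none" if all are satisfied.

[1] x6 × x4 = 7 × 4 = 28, not 27 — fails.
[2] x6=7, x4=4, x2=4; 2 of them equal 4, not exactly one — fails.
[3] 2 = 4×0 + 2, so 4 does not divide 2 — fails.
[4] x3 = 14 ≠ 12, but x2 = 4 = 4 (second disjunct) — holds.
[5] min(4, 2) = 2 — holds.
[6] x6 × x1 = 7 × 2 = 14 — holds.
[7] x3 × x2 = 14 × 4 = 56, not 59 — fails.

Violated: 1, 2, 3, 7.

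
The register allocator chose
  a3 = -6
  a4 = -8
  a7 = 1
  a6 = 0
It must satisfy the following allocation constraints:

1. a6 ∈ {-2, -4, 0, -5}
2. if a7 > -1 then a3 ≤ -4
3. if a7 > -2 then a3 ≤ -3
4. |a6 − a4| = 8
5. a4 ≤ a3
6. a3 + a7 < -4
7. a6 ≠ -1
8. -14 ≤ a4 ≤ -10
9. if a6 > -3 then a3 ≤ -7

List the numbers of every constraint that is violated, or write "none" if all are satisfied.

1. a6 = 0 is in {-2, -4, 0, -5}  ✔
2. a7 = 1 > -1, so we need a3 ≤ -4; a3 = -6 ≤ -4  ✔
3. a7 = 1 > -2, so we need a3 ≤ -3; a3 = -6 ≤ -3  ✔
4. |0 − (-8)| = 8  ✔
5. a4 = -8, a3 = -6; -8 ≤ -6  ✔
6. a3 + a7 = -6 + 1 = -5; -5 < -4  ✔
7. a6 = 0, and 0 ≠ -1  ✔
8. a4 = -8 is outside [-14, -10]  ✘
9. a6 = 0 > -3, so we need a3 ≤ -7; but a3 = -6 > -7  ✘

Violated: 8 and 9.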